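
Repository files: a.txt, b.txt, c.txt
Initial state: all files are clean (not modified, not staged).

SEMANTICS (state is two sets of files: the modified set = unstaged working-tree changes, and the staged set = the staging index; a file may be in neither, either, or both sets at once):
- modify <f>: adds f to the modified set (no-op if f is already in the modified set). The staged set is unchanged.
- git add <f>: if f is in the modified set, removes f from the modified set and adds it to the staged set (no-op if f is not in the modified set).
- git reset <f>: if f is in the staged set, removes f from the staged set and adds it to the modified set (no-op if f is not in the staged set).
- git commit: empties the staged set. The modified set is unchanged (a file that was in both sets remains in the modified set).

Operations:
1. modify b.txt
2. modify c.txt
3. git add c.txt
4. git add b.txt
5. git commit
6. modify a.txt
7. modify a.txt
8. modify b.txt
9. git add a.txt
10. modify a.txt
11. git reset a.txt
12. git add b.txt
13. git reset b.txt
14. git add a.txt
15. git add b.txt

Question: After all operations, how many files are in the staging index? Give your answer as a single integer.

After op 1 (modify b.txt): modified={b.txt} staged={none}
After op 2 (modify c.txt): modified={b.txt, c.txt} staged={none}
After op 3 (git add c.txt): modified={b.txt} staged={c.txt}
After op 4 (git add b.txt): modified={none} staged={b.txt, c.txt}
After op 5 (git commit): modified={none} staged={none}
After op 6 (modify a.txt): modified={a.txt} staged={none}
After op 7 (modify a.txt): modified={a.txt} staged={none}
After op 8 (modify b.txt): modified={a.txt, b.txt} staged={none}
After op 9 (git add a.txt): modified={b.txt} staged={a.txt}
After op 10 (modify a.txt): modified={a.txt, b.txt} staged={a.txt}
After op 11 (git reset a.txt): modified={a.txt, b.txt} staged={none}
After op 12 (git add b.txt): modified={a.txt} staged={b.txt}
After op 13 (git reset b.txt): modified={a.txt, b.txt} staged={none}
After op 14 (git add a.txt): modified={b.txt} staged={a.txt}
After op 15 (git add b.txt): modified={none} staged={a.txt, b.txt}
Final staged set: {a.txt, b.txt} -> count=2

Answer: 2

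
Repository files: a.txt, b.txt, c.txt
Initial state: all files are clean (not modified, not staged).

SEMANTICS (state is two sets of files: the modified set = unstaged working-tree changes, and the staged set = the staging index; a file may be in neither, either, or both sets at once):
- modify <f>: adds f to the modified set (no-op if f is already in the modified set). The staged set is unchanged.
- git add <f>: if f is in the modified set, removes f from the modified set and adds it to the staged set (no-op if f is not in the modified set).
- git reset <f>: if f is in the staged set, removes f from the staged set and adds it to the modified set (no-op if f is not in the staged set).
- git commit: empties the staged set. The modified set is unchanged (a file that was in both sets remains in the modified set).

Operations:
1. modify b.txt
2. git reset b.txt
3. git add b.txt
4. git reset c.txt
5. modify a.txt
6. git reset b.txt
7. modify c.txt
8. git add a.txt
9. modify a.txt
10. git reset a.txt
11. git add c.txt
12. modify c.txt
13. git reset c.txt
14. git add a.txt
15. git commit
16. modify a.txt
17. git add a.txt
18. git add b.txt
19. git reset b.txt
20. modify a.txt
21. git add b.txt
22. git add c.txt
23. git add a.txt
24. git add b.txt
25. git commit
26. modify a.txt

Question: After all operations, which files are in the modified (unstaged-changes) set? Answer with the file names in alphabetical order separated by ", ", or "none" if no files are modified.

After op 1 (modify b.txt): modified={b.txt} staged={none}
After op 2 (git reset b.txt): modified={b.txt} staged={none}
After op 3 (git add b.txt): modified={none} staged={b.txt}
After op 4 (git reset c.txt): modified={none} staged={b.txt}
After op 5 (modify a.txt): modified={a.txt} staged={b.txt}
After op 6 (git reset b.txt): modified={a.txt, b.txt} staged={none}
After op 7 (modify c.txt): modified={a.txt, b.txt, c.txt} staged={none}
After op 8 (git add a.txt): modified={b.txt, c.txt} staged={a.txt}
After op 9 (modify a.txt): modified={a.txt, b.txt, c.txt} staged={a.txt}
After op 10 (git reset a.txt): modified={a.txt, b.txt, c.txt} staged={none}
After op 11 (git add c.txt): modified={a.txt, b.txt} staged={c.txt}
After op 12 (modify c.txt): modified={a.txt, b.txt, c.txt} staged={c.txt}
After op 13 (git reset c.txt): modified={a.txt, b.txt, c.txt} staged={none}
After op 14 (git add a.txt): modified={b.txt, c.txt} staged={a.txt}
After op 15 (git commit): modified={b.txt, c.txt} staged={none}
After op 16 (modify a.txt): modified={a.txt, b.txt, c.txt} staged={none}
After op 17 (git add a.txt): modified={b.txt, c.txt} staged={a.txt}
After op 18 (git add b.txt): modified={c.txt} staged={a.txt, b.txt}
After op 19 (git reset b.txt): modified={b.txt, c.txt} staged={a.txt}
After op 20 (modify a.txt): modified={a.txt, b.txt, c.txt} staged={a.txt}
After op 21 (git add b.txt): modified={a.txt, c.txt} staged={a.txt, b.txt}
After op 22 (git add c.txt): modified={a.txt} staged={a.txt, b.txt, c.txt}
After op 23 (git add a.txt): modified={none} staged={a.txt, b.txt, c.txt}
After op 24 (git add b.txt): modified={none} staged={a.txt, b.txt, c.txt}
After op 25 (git commit): modified={none} staged={none}
After op 26 (modify a.txt): modified={a.txt} staged={none}

Answer: a.txt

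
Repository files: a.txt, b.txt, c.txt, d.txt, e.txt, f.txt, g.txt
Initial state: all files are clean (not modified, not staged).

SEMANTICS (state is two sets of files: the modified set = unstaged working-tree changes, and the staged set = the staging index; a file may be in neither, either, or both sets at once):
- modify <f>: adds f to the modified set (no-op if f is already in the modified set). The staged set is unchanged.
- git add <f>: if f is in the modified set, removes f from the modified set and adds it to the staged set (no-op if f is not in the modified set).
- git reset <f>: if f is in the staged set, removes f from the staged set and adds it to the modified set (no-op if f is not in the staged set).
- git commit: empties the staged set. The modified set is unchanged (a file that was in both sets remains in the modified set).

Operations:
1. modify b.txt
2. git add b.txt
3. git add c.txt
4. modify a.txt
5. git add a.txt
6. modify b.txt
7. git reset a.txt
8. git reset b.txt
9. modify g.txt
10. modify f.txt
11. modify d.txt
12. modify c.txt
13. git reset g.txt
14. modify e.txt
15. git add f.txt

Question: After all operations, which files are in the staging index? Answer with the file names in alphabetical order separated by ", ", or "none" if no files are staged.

After op 1 (modify b.txt): modified={b.txt} staged={none}
After op 2 (git add b.txt): modified={none} staged={b.txt}
After op 3 (git add c.txt): modified={none} staged={b.txt}
After op 4 (modify a.txt): modified={a.txt} staged={b.txt}
After op 5 (git add a.txt): modified={none} staged={a.txt, b.txt}
After op 6 (modify b.txt): modified={b.txt} staged={a.txt, b.txt}
After op 7 (git reset a.txt): modified={a.txt, b.txt} staged={b.txt}
After op 8 (git reset b.txt): modified={a.txt, b.txt} staged={none}
After op 9 (modify g.txt): modified={a.txt, b.txt, g.txt} staged={none}
After op 10 (modify f.txt): modified={a.txt, b.txt, f.txt, g.txt} staged={none}
After op 11 (modify d.txt): modified={a.txt, b.txt, d.txt, f.txt, g.txt} staged={none}
After op 12 (modify c.txt): modified={a.txt, b.txt, c.txt, d.txt, f.txt, g.txt} staged={none}
After op 13 (git reset g.txt): modified={a.txt, b.txt, c.txt, d.txt, f.txt, g.txt} staged={none}
After op 14 (modify e.txt): modified={a.txt, b.txt, c.txt, d.txt, e.txt, f.txt, g.txt} staged={none}
After op 15 (git add f.txt): modified={a.txt, b.txt, c.txt, d.txt, e.txt, g.txt} staged={f.txt}

Answer: f.txt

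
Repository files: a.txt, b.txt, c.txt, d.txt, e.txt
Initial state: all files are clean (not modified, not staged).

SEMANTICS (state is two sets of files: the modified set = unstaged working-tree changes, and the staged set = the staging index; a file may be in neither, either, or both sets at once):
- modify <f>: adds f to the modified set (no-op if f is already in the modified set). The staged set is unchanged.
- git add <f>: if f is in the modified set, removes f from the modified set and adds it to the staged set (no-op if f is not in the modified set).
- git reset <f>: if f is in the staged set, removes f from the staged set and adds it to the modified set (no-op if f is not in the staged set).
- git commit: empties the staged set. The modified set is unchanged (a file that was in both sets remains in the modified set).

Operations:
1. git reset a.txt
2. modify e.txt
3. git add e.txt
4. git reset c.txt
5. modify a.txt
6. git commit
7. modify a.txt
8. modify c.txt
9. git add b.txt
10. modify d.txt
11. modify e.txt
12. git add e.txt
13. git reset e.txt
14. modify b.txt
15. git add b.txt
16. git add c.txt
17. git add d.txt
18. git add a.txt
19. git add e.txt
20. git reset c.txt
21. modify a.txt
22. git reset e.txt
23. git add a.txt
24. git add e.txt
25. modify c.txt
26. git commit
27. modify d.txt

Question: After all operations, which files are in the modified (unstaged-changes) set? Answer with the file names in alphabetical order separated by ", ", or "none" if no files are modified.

After op 1 (git reset a.txt): modified={none} staged={none}
After op 2 (modify e.txt): modified={e.txt} staged={none}
After op 3 (git add e.txt): modified={none} staged={e.txt}
After op 4 (git reset c.txt): modified={none} staged={e.txt}
After op 5 (modify a.txt): modified={a.txt} staged={e.txt}
After op 6 (git commit): modified={a.txt} staged={none}
After op 7 (modify a.txt): modified={a.txt} staged={none}
After op 8 (modify c.txt): modified={a.txt, c.txt} staged={none}
After op 9 (git add b.txt): modified={a.txt, c.txt} staged={none}
After op 10 (modify d.txt): modified={a.txt, c.txt, d.txt} staged={none}
After op 11 (modify e.txt): modified={a.txt, c.txt, d.txt, e.txt} staged={none}
After op 12 (git add e.txt): modified={a.txt, c.txt, d.txt} staged={e.txt}
After op 13 (git reset e.txt): modified={a.txt, c.txt, d.txt, e.txt} staged={none}
After op 14 (modify b.txt): modified={a.txt, b.txt, c.txt, d.txt, e.txt} staged={none}
After op 15 (git add b.txt): modified={a.txt, c.txt, d.txt, e.txt} staged={b.txt}
After op 16 (git add c.txt): modified={a.txt, d.txt, e.txt} staged={b.txt, c.txt}
After op 17 (git add d.txt): modified={a.txt, e.txt} staged={b.txt, c.txt, d.txt}
After op 18 (git add a.txt): modified={e.txt} staged={a.txt, b.txt, c.txt, d.txt}
After op 19 (git add e.txt): modified={none} staged={a.txt, b.txt, c.txt, d.txt, e.txt}
After op 20 (git reset c.txt): modified={c.txt} staged={a.txt, b.txt, d.txt, e.txt}
After op 21 (modify a.txt): modified={a.txt, c.txt} staged={a.txt, b.txt, d.txt, e.txt}
After op 22 (git reset e.txt): modified={a.txt, c.txt, e.txt} staged={a.txt, b.txt, d.txt}
After op 23 (git add a.txt): modified={c.txt, e.txt} staged={a.txt, b.txt, d.txt}
After op 24 (git add e.txt): modified={c.txt} staged={a.txt, b.txt, d.txt, e.txt}
After op 25 (modify c.txt): modified={c.txt} staged={a.txt, b.txt, d.txt, e.txt}
After op 26 (git commit): modified={c.txt} staged={none}
After op 27 (modify d.txt): modified={c.txt, d.txt} staged={none}

Answer: c.txt, d.txt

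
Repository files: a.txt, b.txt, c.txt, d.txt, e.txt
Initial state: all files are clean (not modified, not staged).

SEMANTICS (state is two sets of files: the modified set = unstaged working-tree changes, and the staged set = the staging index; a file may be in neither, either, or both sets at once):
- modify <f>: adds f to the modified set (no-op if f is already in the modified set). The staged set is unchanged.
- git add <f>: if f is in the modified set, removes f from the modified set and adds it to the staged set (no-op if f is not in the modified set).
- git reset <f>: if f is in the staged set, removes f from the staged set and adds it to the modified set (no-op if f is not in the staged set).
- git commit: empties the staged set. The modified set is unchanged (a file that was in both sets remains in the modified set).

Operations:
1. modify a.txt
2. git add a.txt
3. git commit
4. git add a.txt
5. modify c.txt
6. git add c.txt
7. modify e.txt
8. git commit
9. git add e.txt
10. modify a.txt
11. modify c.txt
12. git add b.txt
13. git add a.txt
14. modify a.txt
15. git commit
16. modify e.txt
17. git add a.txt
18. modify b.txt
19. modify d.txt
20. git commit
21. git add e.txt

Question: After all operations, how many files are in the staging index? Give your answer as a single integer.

Answer: 1

Derivation:
After op 1 (modify a.txt): modified={a.txt} staged={none}
After op 2 (git add a.txt): modified={none} staged={a.txt}
After op 3 (git commit): modified={none} staged={none}
After op 4 (git add a.txt): modified={none} staged={none}
After op 5 (modify c.txt): modified={c.txt} staged={none}
After op 6 (git add c.txt): modified={none} staged={c.txt}
After op 7 (modify e.txt): modified={e.txt} staged={c.txt}
After op 8 (git commit): modified={e.txt} staged={none}
After op 9 (git add e.txt): modified={none} staged={e.txt}
After op 10 (modify a.txt): modified={a.txt} staged={e.txt}
After op 11 (modify c.txt): modified={a.txt, c.txt} staged={e.txt}
After op 12 (git add b.txt): modified={a.txt, c.txt} staged={e.txt}
After op 13 (git add a.txt): modified={c.txt} staged={a.txt, e.txt}
After op 14 (modify a.txt): modified={a.txt, c.txt} staged={a.txt, e.txt}
After op 15 (git commit): modified={a.txt, c.txt} staged={none}
After op 16 (modify e.txt): modified={a.txt, c.txt, e.txt} staged={none}
After op 17 (git add a.txt): modified={c.txt, e.txt} staged={a.txt}
After op 18 (modify b.txt): modified={b.txt, c.txt, e.txt} staged={a.txt}
After op 19 (modify d.txt): modified={b.txt, c.txt, d.txt, e.txt} staged={a.txt}
After op 20 (git commit): modified={b.txt, c.txt, d.txt, e.txt} staged={none}
After op 21 (git add e.txt): modified={b.txt, c.txt, d.txt} staged={e.txt}
Final staged set: {e.txt} -> count=1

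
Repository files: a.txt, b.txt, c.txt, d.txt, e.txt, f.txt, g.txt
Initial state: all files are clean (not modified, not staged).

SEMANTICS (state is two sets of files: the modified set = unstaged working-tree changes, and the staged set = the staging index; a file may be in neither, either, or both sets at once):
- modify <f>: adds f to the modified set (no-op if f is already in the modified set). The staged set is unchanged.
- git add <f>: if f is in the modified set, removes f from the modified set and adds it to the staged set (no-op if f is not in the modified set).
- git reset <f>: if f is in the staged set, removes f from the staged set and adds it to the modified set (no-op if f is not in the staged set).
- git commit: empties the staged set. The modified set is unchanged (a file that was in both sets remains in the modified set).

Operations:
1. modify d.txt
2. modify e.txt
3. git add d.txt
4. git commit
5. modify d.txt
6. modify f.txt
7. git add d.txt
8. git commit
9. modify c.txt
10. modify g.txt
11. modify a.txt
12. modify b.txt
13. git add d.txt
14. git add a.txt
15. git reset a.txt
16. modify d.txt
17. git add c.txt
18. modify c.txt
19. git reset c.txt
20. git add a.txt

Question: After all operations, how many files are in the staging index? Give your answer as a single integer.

Answer: 1

Derivation:
After op 1 (modify d.txt): modified={d.txt} staged={none}
After op 2 (modify e.txt): modified={d.txt, e.txt} staged={none}
After op 3 (git add d.txt): modified={e.txt} staged={d.txt}
After op 4 (git commit): modified={e.txt} staged={none}
After op 5 (modify d.txt): modified={d.txt, e.txt} staged={none}
After op 6 (modify f.txt): modified={d.txt, e.txt, f.txt} staged={none}
After op 7 (git add d.txt): modified={e.txt, f.txt} staged={d.txt}
After op 8 (git commit): modified={e.txt, f.txt} staged={none}
After op 9 (modify c.txt): modified={c.txt, e.txt, f.txt} staged={none}
After op 10 (modify g.txt): modified={c.txt, e.txt, f.txt, g.txt} staged={none}
After op 11 (modify a.txt): modified={a.txt, c.txt, e.txt, f.txt, g.txt} staged={none}
After op 12 (modify b.txt): modified={a.txt, b.txt, c.txt, e.txt, f.txt, g.txt} staged={none}
After op 13 (git add d.txt): modified={a.txt, b.txt, c.txt, e.txt, f.txt, g.txt} staged={none}
After op 14 (git add a.txt): modified={b.txt, c.txt, e.txt, f.txt, g.txt} staged={a.txt}
After op 15 (git reset a.txt): modified={a.txt, b.txt, c.txt, e.txt, f.txt, g.txt} staged={none}
After op 16 (modify d.txt): modified={a.txt, b.txt, c.txt, d.txt, e.txt, f.txt, g.txt} staged={none}
After op 17 (git add c.txt): modified={a.txt, b.txt, d.txt, e.txt, f.txt, g.txt} staged={c.txt}
After op 18 (modify c.txt): modified={a.txt, b.txt, c.txt, d.txt, e.txt, f.txt, g.txt} staged={c.txt}
After op 19 (git reset c.txt): modified={a.txt, b.txt, c.txt, d.txt, e.txt, f.txt, g.txt} staged={none}
After op 20 (git add a.txt): modified={b.txt, c.txt, d.txt, e.txt, f.txt, g.txt} staged={a.txt}
Final staged set: {a.txt} -> count=1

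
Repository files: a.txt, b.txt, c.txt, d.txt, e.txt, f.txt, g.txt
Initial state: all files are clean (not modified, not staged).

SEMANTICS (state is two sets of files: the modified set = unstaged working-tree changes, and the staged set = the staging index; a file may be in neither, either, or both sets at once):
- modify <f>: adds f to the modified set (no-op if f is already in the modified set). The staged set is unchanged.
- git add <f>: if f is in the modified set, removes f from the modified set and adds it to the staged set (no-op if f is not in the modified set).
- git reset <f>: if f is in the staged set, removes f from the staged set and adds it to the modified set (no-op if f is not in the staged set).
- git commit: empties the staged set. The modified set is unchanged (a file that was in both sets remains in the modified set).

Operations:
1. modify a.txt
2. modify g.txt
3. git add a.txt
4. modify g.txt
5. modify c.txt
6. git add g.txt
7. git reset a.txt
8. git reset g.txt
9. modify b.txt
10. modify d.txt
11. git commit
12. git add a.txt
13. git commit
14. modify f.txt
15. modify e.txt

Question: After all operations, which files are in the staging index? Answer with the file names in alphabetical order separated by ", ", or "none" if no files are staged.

Answer: none

Derivation:
After op 1 (modify a.txt): modified={a.txt} staged={none}
After op 2 (modify g.txt): modified={a.txt, g.txt} staged={none}
After op 3 (git add a.txt): modified={g.txt} staged={a.txt}
After op 4 (modify g.txt): modified={g.txt} staged={a.txt}
After op 5 (modify c.txt): modified={c.txt, g.txt} staged={a.txt}
After op 6 (git add g.txt): modified={c.txt} staged={a.txt, g.txt}
After op 7 (git reset a.txt): modified={a.txt, c.txt} staged={g.txt}
After op 8 (git reset g.txt): modified={a.txt, c.txt, g.txt} staged={none}
After op 9 (modify b.txt): modified={a.txt, b.txt, c.txt, g.txt} staged={none}
After op 10 (modify d.txt): modified={a.txt, b.txt, c.txt, d.txt, g.txt} staged={none}
After op 11 (git commit): modified={a.txt, b.txt, c.txt, d.txt, g.txt} staged={none}
After op 12 (git add a.txt): modified={b.txt, c.txt, d.txt, g.txt} staged={a.txt}
After op 13 (git commit): modified={b.txt, c.txt, d.txt, g.txt} staged={none}
After op 14 (modify f.txt): modified={b.txt, c.txt, d.txt, f.txt, g.txt} staged={none}
After op 15 (modify e.txt): modified={b.txt, c.txt, d.txt, e.txt, f.txt, g.txt} staged={none}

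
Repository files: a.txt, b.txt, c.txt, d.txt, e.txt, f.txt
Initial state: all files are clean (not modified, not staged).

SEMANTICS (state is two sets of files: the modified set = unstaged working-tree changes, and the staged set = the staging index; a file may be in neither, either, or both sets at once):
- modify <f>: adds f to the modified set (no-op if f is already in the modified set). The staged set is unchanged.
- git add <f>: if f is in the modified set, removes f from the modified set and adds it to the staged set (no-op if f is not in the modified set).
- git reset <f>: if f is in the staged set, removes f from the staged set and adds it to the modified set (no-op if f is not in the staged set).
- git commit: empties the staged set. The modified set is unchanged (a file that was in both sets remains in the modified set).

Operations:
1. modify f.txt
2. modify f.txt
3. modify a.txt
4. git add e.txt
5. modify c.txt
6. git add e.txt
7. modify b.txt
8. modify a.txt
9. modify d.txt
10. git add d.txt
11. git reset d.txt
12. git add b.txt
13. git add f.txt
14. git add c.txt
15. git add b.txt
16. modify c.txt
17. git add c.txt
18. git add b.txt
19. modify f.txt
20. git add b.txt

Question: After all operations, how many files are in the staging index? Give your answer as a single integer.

After op 1 (modify f.txt): modified={f.txt} staged={none}
After op 2 (modify f.txt): modified={f.txt} staged={none}
After op 3 (modify a.txt): modified={a.txt, f.txt} staged={none}
After op 4 (git add e.txt): modified={a.txt, f.txt} staged={none}
After op 5 (modify c.txt): modified={a.txt, c.txt, f.txt} staged={none}
After op 6 (git add e.txt): modified={a.txt, c.txt, f.txt} staged={none}
After op 7 (modify b.txt): modified={a.txt, b.txt, c.txt, f.txt} staged={none}
After op 8 (modify a.txt): modified={a.txt, b.txt, c.txt, f.txt} staged={none}
After op 9 (modify d.txt): modified={a.txt, b.txt, c.txt, d.txt, f.txt} staged={none}
After op 10 (git add d.txt): modified={a.txt, b.txt, c.txt, f.txt} staged={d.txt}
After op 11 (git reset d.txt): modified={a.txt, b.txt, c.txt, d.txt, f.txt} staged={none}
After op 12 (git add b.txt): modified={a.txt, c.txt, d.txt, f.txt} staged={b.txt}
After op 13 (git add f.txt): modified={a.txt, c.txt, d.txt} staged={b.txt, f.txt}
After op 14 (git add c.txt): modified={a.txt, d.txt} staged={b.txt, c.txt, f.txt}
After op 15 (git add b.txt): modified={a.txt, d.txt} staged={b.txt, c.txt, f.txt}
After op 16 (modify c.txt): modified={a.txt, c.txt, d.txt} staged={b.txt, c.txt, f.txt}
After op 17 (git add c.txt): modified={a.txt, d.txt} staged={b.txt, c.txt, f.txt}
After op 18 (git add b.txt): modified={a.txt, d.txt} staged={b.txt, c.txt, f.txt}
After op 19 (modify f.txt): modified={a.txt, d.txt, f.txt} staged={b.txt, c.txt, f.txt}
After op 20 (git add b.txt): modified={a.txt, d.txt, f.txt} staged={b.txt, c.txt, f.txt}
Final staged set: {b.txt, c.txt, f.txt} -> count=3

Answer: 3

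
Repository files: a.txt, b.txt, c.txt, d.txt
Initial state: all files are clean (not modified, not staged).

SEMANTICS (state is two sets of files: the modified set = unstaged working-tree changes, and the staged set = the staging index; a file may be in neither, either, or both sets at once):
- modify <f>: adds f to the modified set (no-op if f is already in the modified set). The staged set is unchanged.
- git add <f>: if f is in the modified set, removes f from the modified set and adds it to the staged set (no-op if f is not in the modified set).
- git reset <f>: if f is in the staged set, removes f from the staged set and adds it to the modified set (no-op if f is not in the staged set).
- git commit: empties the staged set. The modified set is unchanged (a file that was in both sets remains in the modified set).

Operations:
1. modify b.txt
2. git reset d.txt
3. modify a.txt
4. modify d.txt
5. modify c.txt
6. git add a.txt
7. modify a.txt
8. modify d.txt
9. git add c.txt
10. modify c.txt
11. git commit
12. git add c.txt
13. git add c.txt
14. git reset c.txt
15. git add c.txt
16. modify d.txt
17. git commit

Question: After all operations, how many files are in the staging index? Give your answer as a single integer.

Answer: 0

Derivation:
After op 1 (modify b.txt): modified={b.txt} staged={none}
After op 2 (git reset d.txt): modified={b.txt} staged={none}
After op 3 (modify a.txt): modified={a.txt, b.txt} staged={none}
After op 4 (modify d.txt): modified={a.txt, b.txt, d.txt} staged={none}
After op 5 (modify c.txt): modified={a.txt, b.txt, c.txt, d.txt} staged={none}
After op 6 (git add a.txt): modified={b.txt, c.txt, d.txt} staged={a.txt}
After op 7 (modify a.txt): modified={a.txt, b.txt, c.txt, d.txt} staged={a.txt}
After op 8 (modify d.txt): modified={a.txt, b.txt, c.txt, d.txt} staged={a.txt}
After op 9 (git add c.txt): modified={a.txt, b.txt, d.txt} staged={a.txt, c.txt}
After op 10 (modify c.txt): modified={a.txt, b.txt, c.txt, d.txt} staged={a.txt, c.txt}
After op 11 (git commit): modified={a.txt, b.txt, c.txt, d.txt} staged={none}
After op 12 (git add c.txt): modified={a.txt, b.txt, d.txt} staged={c.txt}
After op 13 (git add c.txt): modified={a.txt, b.txt, d.txt} staged={c.txt}
After op 14 (git reset c.txt): modified={a.txt, b.txt, c.txt, d.txt} staged={none}
After op 15 (git add c.txt): modified={a.txt, b.txt, d.txt} staged={c.txt}
After op 16 (modify d.txt): modified={a.txt, b.txt, d.txt} staged={c.txt}
After op 17 (git commit): modified={a.txt, b.txt, d.txt} staged={none}
Final staged set: {none} -> count=0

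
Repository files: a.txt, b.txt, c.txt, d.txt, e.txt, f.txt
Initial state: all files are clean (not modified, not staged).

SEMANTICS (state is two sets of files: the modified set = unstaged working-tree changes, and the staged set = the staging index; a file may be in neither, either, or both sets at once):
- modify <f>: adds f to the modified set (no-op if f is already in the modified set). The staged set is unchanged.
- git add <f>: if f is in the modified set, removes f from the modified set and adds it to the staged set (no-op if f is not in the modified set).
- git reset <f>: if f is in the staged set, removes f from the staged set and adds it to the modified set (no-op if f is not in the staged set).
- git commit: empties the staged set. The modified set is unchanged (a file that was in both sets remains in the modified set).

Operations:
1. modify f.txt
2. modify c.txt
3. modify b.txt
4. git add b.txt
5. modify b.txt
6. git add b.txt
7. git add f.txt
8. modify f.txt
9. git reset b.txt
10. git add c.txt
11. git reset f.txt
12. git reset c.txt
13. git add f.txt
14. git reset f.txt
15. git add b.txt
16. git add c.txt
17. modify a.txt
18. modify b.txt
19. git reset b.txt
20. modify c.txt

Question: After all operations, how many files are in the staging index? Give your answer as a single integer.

After op 1 (modify f.txt): modified={f.txt} staged={none}
After op 2 (modify c.txt): modified={c.txt, f.txt} staged={none}
After op 3 (modify b.txt): modified={b.txt, c.txt, f.txt} staged={none}
After op 4 (git add b.txt): modified={c.txt, f.txt} staged={b.txt}
After op 5 (modify b.txt): modified={b.txt, c.txt, f.txt} staged={b.txt}
After op 6 (git add b.txt): modified={c.txt, f.txt} staged={b.txt}
After op 7 (git add f.txt): modified={c.txt} staged={b.txt, f.txt}
After op 8 (modify f.txt): modified={c.txt, f.txt} staged={b.txt, f.txt}
After op 9 (git reset b.txt): modified={b.txt, c.txt, f.txt} staged={f.txt}
After op 10 (git add c.txt): modified={b.txt, f.txt} staged={c.txt, f.txt}
After op 11 (git reset f.txt): modified={b.txt, f.txt} staged={c.txt}
After op 12 (git reset c.txt): modified={b.txt, c.txt, f.txt} staged={none}
After op 13 (git add f.txt): modified={b.txt, c.txt} staged={f.txt}
After op 14 (git reset f.txt): modified={b.txt, c.txt, f.txt} staged={none}
After op 15 (git add b.txt): modified={c.txt, f.txt} staged={b.txt}
After op 16 (git add c.txt): modified={f.txt} staged={b.txt, c.txt}
After op 17 (modify a.txt): modified={a.txt, f.txt} staged={b.txt, c.txt}
After op 18 (modify b.txt): modified={a.txt, b.txt, f.txt} staged={b.txt, c.txt}
After op 19 (git reset b.txt): modified={a.txt, b.txt, f.txt} staged={c.txt}
After op 20 (modify c.txt): modified={a.txt, b.txt, c.txt, f.txt} staged={c.txt}
Final staged set: {c.txt} -> count=1

Answer: 1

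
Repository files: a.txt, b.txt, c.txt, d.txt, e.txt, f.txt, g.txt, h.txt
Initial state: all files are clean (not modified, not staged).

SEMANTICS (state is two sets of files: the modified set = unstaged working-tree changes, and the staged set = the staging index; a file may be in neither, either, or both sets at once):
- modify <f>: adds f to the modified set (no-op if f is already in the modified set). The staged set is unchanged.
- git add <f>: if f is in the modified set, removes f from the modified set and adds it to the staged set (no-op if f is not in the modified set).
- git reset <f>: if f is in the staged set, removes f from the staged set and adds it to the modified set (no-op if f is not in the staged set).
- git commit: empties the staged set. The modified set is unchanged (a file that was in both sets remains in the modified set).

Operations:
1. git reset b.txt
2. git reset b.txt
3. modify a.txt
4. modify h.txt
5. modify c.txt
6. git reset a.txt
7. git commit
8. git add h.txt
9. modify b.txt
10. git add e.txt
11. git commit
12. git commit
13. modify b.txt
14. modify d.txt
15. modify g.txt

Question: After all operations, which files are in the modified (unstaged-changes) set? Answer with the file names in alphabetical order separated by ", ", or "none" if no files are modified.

After op 1 (git reset b.txt): modified={none} staged={none}
After op 2 (git reset b.txt): modified={none} staged={none}
After op 3 (modify a.txt): modified={a.txt} staged={none}
After op 4 (modify h.txt): modified={a.txt, h.txt} staged={none}
After op 5 (modify c.txt): modified={a.txt, c.txt, h.txt} staged={none}
After op 6 (git reset a.txt): modified={a.txt, c.txt, h.txt} staged={none}
After op 7 (git commit): modified={a.txt, c.txt, h.txt} staged={none}
After op 8 (git add h.txt): modified={a.txt, c.txt} staged={h.txt}
After op 9 (modify b.txt): modified={a.txt, b.txt, c.txt} staged={h.txt}
After op 10 (git add e.txt): modified={a.txt, b.txt, c.txt} staged={h.txt}
After op 11 (git commit): modified={a.txt, b.txt, c.txt} staged={none}
After op 12 (git commit): modified={a.txt, b.txt, c.txt} staged={none}
After op 13 (modify b.txt): modified={a.txt, b.txt, c.txt} staged={none}
After op 14 (modify d.txt): modified={a.txt, b.txt, c.txt, d.txt} staged={none}
After op 15 (modify g.txt): modified={a.txt, b.txt, c.txt, d.txt, g.txt} staged={none}

Answer: a.txt, b.txt, c.txt, d.txt, g.txt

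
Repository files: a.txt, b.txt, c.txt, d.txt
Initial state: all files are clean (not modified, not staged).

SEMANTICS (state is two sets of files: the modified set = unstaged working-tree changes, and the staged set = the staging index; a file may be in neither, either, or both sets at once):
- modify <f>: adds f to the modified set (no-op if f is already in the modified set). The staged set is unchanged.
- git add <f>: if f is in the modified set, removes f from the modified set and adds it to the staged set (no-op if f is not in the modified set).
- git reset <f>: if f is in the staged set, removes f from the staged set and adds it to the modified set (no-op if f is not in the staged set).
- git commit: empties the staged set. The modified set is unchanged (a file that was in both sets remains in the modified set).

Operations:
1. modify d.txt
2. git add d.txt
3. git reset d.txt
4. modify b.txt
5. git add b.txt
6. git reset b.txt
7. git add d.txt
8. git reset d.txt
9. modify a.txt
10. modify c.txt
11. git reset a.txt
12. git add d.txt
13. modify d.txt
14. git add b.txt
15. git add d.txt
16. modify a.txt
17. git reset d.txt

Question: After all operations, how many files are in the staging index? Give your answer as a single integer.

Answer: 1

Derivation:
After op 1 (modify d.txt): modified={d.txt} staged={none}
After op 2 (git add d.txt): modified={none} staged={d.txt}
After op 3 (git reset d.txt): modified={d.txt} staged={none}
After op 4 (modify b.txt): modified={b.txt, d.txt} staged={none}
After op 5 (git add b.txt): modified={d.txt} staged={b.txt}
After op 6 (git reset b.txt): modified={b.txt, d.txt} staged={none}
After op 7 (git add d.txt): modified={b.txt} staged={d.txt}
After op 8 (git reset d.txt): modified={b.txt, d.txt} staged={none}
After op 9 (modify a.txt): modified={a.txt, b.txt, d.txt} staged={none}
After op 10 (modify c.txt): modified={a.txt, b.txt, c.txt, d.txt} staged={none}
After op 11 (git reset a.txt): modified={a.txt, b.txt, c.txt, d.txt} staged={none}
After op 12 (git add d.txt): modified={a.txt, b.txt, c.txt} staged={d.txt}
After op 13 (modify d.txt): modified={a.txt, b.txt, c.txt, d.txt} staged={d.txt}
After op 14 (git add b.txt): modified={a.txt, c.txt, d.txt} staged={b.txt, d.txt}
After op 15 (git add d.txt): modified={a.txt, c.txt} staged={b.txt, d.txt}
After op 16 (modify a.txt): modified={a.txt, c.txt} staged={b.txt, d.txt}
After op 17 (git reset d.txt): modified={a.txt, c.txt, d.txt} staged={b.txt}
Final staged set: {b.txt} -> count=1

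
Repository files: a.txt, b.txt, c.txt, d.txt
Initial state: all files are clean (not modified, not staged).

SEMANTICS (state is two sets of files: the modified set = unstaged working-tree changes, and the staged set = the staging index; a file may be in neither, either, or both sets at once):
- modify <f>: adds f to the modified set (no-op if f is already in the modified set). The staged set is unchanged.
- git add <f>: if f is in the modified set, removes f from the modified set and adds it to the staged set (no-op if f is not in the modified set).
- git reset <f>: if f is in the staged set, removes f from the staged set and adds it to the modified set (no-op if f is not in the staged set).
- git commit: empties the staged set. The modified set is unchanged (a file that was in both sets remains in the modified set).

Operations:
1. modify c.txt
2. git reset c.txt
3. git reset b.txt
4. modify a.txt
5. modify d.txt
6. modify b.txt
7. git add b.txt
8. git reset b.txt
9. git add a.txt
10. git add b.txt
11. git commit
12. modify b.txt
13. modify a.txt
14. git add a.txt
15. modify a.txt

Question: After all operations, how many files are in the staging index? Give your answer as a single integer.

After op 1 (modify c.txt): modified={c.txt} staged={none}
After op 2 (git reset c.txt): modified={c.txt} staged={none}
After op 3 (git reset b.txt): modified={c.txt} staged={none}
After op 4 (modify a.txt): modified={a.txt, c.txt} staged={none}
After op 5 (modify d.txt): modified={a.txt, c.txt, d.txt} staged={none}
After op 6 (modify b.txt): modified={a.txt, b.txt, c.txt, d.txt} staged={none}
After op 7 (git add b.txt): modified={a.txt, c.txt, d.txt} staged={b.txt}
After op 8 (git reset b.txt): modified={a.txt, b.txt, c.txt, d.txt} staged={none}
After op 9 (git add a.txt): modified={b.txt, c.txt, d.txt} staged={a.txt}
After op 10 (git add b.txt): modified={c.txt, d.txt} staged={a.txt, b.txt}
After op 11 (git commit): modified={c.txt, d.txt} staged={none}
After op 12 (modify b.txt): modified={b.txt, c.txt, d.txt} staged={none}
After op 13 (modify a.txt): modified={a.txt, b.txt, c.txt, d.txt} staged={none}
After op 14 (git add a.txt): modified={b.txt, c.txt, d.txt} staged={a.txt}
After op 15 (modify a.txt): modified={a.txt, b.txt, c.txt, d.txt} staged={a.txt}
Final staged set: {a.txt} -> count=1

Answer: 1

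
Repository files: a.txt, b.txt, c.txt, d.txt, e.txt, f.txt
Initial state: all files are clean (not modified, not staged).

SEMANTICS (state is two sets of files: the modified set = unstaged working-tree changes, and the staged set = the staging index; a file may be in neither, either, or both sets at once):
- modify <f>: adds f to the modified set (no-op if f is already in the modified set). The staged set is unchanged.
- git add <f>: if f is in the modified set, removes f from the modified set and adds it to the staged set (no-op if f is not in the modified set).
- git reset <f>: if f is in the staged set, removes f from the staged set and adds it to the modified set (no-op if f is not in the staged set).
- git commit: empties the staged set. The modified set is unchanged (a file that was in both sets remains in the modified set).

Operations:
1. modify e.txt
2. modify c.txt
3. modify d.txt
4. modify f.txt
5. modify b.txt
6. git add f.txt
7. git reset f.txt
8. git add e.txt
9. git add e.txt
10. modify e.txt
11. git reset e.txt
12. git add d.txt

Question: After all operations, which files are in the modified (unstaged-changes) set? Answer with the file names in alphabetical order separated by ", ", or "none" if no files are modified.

Answer: b.txt, c.txt, e.txt, f.txt

Derivation:
After op 1 (modify e.txt): modified={e.txt} staged={none}
After op 2 (modify c.txt): modified={c.txt, e.txt} staged={none}
After op 3 (modify d.txt): modified={c.txt, d.txt, e.txt} staged={none}
After op 4 (modify f.txt): modified={c.txt, d.txt, e.txt, f.txt} staged={none}
After op 5 (modify b.txt): modified={b.txt, c.txt, d.txt, e.txt, f.txt} staged={none}
After op 6 (git add f.txt): modified={b.txt, c.txt, d.txt, e.txt} staged={f.txt}
After op 7 (git reset f.txt): modified={b.txt, c.txt, d.txt, e.txt, f.txt} staged={none}
After op 8 (git add e.txt): modified={b.txt, c.txt, d.txt, f.txt} staged={e.txt}
After op 9 (git add e.txt): modified={b.txt, c.txt, d.txt, f.txt} staged={e.txt}
After op 10 (modify e.txt): modified={b.txt, c.txt, d.txt, e.txt, f.txt} staged={e.txt}
After op 11 (git reset e.txt): modified={b.txt, c.txt, d.txt, e.txt, f.txt} staged={none}
After op 12 (git add d.txt): modified={b.txt, c.txt, e.txt, f.txt} staged={d.txt}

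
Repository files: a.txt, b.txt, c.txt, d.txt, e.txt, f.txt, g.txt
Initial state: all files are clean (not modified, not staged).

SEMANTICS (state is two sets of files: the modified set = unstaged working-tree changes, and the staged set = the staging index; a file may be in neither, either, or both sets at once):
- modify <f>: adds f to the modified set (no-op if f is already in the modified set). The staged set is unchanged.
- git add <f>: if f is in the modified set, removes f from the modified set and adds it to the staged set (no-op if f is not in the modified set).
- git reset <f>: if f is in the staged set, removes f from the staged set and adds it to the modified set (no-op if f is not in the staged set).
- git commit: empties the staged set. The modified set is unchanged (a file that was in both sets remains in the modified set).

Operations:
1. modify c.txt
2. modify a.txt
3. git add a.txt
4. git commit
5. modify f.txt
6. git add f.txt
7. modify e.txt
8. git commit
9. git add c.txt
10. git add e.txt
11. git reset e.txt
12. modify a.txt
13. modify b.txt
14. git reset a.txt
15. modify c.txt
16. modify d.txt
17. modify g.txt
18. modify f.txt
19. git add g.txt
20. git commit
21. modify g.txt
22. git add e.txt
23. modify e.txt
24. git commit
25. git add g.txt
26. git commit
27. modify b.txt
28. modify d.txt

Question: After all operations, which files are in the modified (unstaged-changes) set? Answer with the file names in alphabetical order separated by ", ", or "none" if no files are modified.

After op 1 (modify c.txt): modified={c.txt} staged={none}
After op 2 (modify a.txt): modified={a.txt, c.txt} staged={none}
After op 3 (git add a.txt): modified={c.txt} staged={a.txt}
After op 4 (git commit): modified={c.txt} staged={none}
After op 5 (modify f.txt): modified={c.txt, f.txt} staged={none}
After op 6 (git add f.txt): modified={c.txt} staged={f.txt}
After op 7 (modify e.txt): modified={c.txt, e.txt} staged={f.txt}
After op 8 (git commit): modified={c.txt, e.txt} staged={none}
After op 9 (git add c.txt): modified={e.txt} staged={c.txt}
After op 10 (git add e.txt): modified={none} staged={c.txt, e.txt}
After op 11 (git reset e.txt): modified={e.txt} staged={c.txt}
After op 12 (modify a.txt): modified={a.txt, e.txt} staged={c.txt}
After op 13 (modify b.txt): modified={a.txt, b.txt, e.txt} staged={c.txt}
After op 14 (git reset a.txt): modified={a.txt, b.txt, e.txt} staged={c.txt}
After op 15 (modify c.txt): modified={a.txt, b.txt, c.txt, e.txt} staged={c.txt}
After op 16 (modify d.txt): modified={a.txt, b.txt, c.txt, d.txt, e.txt} staged={c.txt}
After op 17 (modify g.txt): modified={a.txt, b.txt, c.txt, d.txt, e.txt, g.txt} staged={c.txt}
After op 18 (modify f.txt): modified={a.txt, b.txt, c.txt, d.txt, e.txt, f.txt, g.txt} staged={c.txt}
After op 19 (git add g.txt): modified={a.txt, b.txt, c.txt, d.txt, e.txt, f.txt} staged={c.txt, g.txt}
After op 20 (git commit): modified={a.txt, b.txt, c.txt, d.txt, e.txt, f.txt} staged={none}
After op 21 (modify g.txt): modified={a.txt, b.txt, c.txt, d.txt, e.txt, f.txt, g.txt} staged={none}
After op 22 (git add e.txt): modified={a.txt, b.txt, c.txt, d.txt, f.txt, g.txt} staged={e.txt}
After op 23 (modify e.txt): modified={a.txt, b.txt, c.txt, d.txt, e.txt, f.txt, g.txt} staged={e.txt}
After op 24 (git commit): modified={a.txt, b.txt, c.txt, d.txt, e.txt, f.txt, g.txt} staged={none}
After op 25 (git add g.txt): modified={a.txt, b.txt, c.txt, d.txt, e.txt, f.txt} staged={g.txt}
After op 26 (git commit): modified={a.txt, b.txt, c.txt, d.txt, e.txt, f.txt} staged={none}
After op 27 (modify b.txt): modified={a.txt, b.txt, c.txt, d.txt, e.txt, f.txt} staged={none}
After op 28 (modify d.txt): modified={a.txt, b.txt, c.txt, d.txt, e.txt, f.txt} staged={none}

Answer: a.txt, b.txt, c.txt, d.txt, e.txt, f.txt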